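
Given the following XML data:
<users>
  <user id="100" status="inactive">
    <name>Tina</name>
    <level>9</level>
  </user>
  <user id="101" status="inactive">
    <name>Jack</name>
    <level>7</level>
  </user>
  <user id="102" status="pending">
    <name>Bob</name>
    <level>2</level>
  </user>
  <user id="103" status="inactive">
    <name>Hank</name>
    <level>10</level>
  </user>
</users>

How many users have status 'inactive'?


Counting users with status='inactive':
  Tina (id=100) -> MATCH
  Jack (id=101) -> MATCH
  Hank (id=103) -> MATCH
Count: 3

ANSWER: 3


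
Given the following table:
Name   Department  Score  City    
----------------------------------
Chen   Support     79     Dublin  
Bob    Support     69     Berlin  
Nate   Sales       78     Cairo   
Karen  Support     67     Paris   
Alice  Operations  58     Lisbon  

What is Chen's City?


Row 1: Chen
City = Dublin

ANSWER: Dublin


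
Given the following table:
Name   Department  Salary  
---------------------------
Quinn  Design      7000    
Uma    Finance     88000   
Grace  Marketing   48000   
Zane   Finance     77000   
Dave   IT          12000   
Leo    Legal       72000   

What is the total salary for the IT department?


IT department members:
  Dave: 12000
Total = 12000 = 12000

ANSWER: 12000


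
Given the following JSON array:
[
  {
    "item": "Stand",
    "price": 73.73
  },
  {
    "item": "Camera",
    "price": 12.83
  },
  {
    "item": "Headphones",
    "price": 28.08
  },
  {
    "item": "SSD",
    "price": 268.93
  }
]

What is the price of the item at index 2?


Array index 2 -> Headphones
price = 28.08

ANSWER: 28.08


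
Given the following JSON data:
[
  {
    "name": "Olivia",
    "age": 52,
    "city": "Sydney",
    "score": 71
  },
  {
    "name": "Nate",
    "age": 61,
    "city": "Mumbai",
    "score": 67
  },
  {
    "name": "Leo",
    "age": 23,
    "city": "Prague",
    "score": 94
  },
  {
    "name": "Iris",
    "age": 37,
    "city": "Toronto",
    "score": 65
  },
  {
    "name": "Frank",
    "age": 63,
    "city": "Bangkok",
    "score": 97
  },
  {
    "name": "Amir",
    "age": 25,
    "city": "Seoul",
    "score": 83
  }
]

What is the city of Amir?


Looking up record where name = Amir
Record index: 5
Field 'city' = Seoul

ANSWER: Seoul


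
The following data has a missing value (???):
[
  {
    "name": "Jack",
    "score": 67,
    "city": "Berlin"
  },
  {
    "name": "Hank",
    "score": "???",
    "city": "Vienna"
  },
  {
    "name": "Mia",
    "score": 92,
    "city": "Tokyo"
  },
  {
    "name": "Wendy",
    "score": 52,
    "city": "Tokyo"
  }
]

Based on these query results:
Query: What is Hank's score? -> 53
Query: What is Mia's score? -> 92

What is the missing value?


The missing value is Hank's score
From query: Hank's score = 53

ANSWER: 53


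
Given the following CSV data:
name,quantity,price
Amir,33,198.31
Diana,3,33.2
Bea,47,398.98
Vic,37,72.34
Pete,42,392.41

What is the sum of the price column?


Values in 'price' column:
  Row 1: 198.31
  Row 2: 33.2
  Row 3: 398.98
  Row 4: 72.34
  Row 5: 392.41
Sum = 198.31 + 33.2 + 398.98 + 72.34 + 392.41 = 1095.24

ANSWER: 1095.24


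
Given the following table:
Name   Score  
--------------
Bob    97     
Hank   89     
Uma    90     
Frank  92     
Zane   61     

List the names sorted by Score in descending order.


Sorting by Score (descending):
  Bob: 97
  Frank: 92
  Uma: 90
  Hank: 89
  Zane: 61


ANSWER: Bob, Frank, Uma, Hank, Zane


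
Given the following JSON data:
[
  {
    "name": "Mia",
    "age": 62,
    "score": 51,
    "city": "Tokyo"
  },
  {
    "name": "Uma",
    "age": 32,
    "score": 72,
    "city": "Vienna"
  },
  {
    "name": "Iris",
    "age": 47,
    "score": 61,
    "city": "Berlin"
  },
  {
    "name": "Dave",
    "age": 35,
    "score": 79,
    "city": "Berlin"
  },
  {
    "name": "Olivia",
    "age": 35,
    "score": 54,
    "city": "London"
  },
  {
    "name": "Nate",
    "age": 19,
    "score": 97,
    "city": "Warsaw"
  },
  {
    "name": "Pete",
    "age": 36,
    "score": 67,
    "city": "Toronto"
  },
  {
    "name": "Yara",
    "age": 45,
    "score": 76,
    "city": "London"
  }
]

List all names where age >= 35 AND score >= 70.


Checking both conditions:
  Mia (age=62, score=51) -> no
  Uma (age=32, score=72) -> no
  Iris (age=47, score=61) -> no
  Dave (age=35, score=79) -> YES
  Olivia (age=35, score=54) -> no
  Nate (age=19, score=97) -> no
  Pete (age=36, score=67) -> no
  Yara (age=45, score=76) -> YES


ANSWER: Dave, Yara


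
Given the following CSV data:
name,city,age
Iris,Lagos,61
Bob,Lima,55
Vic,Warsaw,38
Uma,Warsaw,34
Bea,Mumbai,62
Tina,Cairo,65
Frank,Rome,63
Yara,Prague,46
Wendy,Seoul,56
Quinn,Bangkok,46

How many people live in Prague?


Scanning city column for 'Prague':
  Row 8: Yara -> MATCH
Total matches: 1

ANSWER: 1


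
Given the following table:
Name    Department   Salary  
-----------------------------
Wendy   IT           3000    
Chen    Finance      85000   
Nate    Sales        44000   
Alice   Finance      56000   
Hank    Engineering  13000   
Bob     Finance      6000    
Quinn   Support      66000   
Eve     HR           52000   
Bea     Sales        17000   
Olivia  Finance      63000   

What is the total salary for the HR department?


HR department members:
  Eve: 52000
Total = 52000 = 52000

ANSWER: 52000


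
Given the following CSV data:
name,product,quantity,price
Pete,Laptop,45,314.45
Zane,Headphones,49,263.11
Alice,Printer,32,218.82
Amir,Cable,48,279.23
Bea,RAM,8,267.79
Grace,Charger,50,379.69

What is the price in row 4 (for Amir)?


Row 4: Amir
Column 'price' = 279.23

ANSWER: 279.23


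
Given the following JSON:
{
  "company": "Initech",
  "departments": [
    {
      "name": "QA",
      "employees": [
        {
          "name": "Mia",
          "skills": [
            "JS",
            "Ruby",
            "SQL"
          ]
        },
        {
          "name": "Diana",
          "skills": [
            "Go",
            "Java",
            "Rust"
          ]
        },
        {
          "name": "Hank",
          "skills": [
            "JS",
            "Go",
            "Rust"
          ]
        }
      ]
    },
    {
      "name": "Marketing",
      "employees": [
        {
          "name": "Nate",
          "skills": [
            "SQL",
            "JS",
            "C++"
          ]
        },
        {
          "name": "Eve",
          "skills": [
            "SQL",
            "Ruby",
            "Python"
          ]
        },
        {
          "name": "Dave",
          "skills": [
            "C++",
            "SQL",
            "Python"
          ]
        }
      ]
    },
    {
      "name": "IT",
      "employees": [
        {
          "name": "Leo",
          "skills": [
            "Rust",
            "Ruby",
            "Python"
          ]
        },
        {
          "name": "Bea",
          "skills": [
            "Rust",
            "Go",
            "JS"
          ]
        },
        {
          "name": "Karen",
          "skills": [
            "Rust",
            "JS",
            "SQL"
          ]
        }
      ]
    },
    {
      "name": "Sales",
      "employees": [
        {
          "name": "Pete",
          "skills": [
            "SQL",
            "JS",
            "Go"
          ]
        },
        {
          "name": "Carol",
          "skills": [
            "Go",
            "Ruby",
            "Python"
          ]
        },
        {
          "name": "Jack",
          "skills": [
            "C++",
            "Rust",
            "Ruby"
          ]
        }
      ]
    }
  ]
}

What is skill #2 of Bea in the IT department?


Path: departments[2].employees[1].skills[1]
Value: Go

ANSWER: Go


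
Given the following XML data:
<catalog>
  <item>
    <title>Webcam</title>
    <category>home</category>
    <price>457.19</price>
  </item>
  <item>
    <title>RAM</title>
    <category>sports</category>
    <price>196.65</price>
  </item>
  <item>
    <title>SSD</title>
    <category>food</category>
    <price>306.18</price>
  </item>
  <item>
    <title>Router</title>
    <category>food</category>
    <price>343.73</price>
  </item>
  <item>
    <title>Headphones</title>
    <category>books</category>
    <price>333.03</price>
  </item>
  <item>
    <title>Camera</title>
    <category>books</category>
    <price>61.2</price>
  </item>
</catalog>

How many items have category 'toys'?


Scanning <item> elements for <category>toys</category>:
Count: 0

ANSWER: 0


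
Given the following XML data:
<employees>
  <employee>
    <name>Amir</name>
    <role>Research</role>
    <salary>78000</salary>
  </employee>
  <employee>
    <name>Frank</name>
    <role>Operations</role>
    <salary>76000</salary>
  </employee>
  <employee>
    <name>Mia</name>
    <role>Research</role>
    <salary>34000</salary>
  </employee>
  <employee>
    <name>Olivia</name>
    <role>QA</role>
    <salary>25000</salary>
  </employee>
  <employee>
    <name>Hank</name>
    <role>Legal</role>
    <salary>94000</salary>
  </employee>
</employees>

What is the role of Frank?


Searching for <employee> with <name>Frank</name>
Found at position 2
<role>Operations</role>

ANSWER: Operations


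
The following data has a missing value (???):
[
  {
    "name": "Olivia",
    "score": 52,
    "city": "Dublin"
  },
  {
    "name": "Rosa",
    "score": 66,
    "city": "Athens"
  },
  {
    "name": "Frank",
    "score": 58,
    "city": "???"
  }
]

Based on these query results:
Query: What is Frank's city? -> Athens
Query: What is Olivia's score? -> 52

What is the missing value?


The missing value is Frank's city
From query: Frank's city = Athens

ANSWER: Athens


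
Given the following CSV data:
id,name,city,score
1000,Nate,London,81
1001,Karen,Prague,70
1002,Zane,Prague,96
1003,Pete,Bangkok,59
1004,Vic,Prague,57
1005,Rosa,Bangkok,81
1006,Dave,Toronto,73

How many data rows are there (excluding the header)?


Counting rows (excluding header):
Header: id,name,city,score
Data rows: 7

ANSWER: 7


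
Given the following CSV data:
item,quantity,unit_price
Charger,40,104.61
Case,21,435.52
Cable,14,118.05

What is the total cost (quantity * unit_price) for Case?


Row: Case
quantity = 21
unit_price = 435.52
total = 21 * 435.52 = 9145.92

ANSWER: 9145.92


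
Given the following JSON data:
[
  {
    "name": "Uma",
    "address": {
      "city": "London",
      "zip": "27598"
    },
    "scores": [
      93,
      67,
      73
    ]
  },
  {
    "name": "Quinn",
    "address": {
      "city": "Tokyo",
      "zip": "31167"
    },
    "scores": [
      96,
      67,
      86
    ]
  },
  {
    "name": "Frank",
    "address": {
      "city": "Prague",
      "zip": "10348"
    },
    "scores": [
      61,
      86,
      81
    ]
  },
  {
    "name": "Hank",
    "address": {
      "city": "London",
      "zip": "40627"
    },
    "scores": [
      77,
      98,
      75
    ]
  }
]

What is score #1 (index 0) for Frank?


Path: records[2].scores[0]
Value: 61

ANSWER: 61


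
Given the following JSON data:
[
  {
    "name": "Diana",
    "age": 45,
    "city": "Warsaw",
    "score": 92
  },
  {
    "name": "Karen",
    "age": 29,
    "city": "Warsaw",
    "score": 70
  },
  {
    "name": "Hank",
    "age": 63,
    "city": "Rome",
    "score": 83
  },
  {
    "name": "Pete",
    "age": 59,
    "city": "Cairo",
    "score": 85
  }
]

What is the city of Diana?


Looking up record where name = Diana
Record index: 0
Field 'city' = Warsaw

ANSWER: Warsaw


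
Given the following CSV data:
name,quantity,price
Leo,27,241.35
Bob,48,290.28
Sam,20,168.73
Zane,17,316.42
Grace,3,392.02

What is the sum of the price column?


Values in 'price' column:
  Row 1: 241.35
  Row 2: 290.28
  Row 3: 168.73
  Row 4: 316.42
  Row 5: 392.02
Sum = 241.35 + 290.28 + 168.73 + 316.42 + 392.02 = 1408.8

ANSWER: 1408.8


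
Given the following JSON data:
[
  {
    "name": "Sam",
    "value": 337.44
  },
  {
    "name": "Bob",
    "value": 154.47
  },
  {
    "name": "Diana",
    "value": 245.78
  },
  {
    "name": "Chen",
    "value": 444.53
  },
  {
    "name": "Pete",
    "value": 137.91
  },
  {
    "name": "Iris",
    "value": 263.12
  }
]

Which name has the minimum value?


Comparing values:
  Sam: 337.44
  Bob: 154.47
  Diana: 245.78
  Chen: 444.53
  Pete: 137.91
  Iris: 263.12
Minimum: Pete (137.91)

ANSWER: Pete


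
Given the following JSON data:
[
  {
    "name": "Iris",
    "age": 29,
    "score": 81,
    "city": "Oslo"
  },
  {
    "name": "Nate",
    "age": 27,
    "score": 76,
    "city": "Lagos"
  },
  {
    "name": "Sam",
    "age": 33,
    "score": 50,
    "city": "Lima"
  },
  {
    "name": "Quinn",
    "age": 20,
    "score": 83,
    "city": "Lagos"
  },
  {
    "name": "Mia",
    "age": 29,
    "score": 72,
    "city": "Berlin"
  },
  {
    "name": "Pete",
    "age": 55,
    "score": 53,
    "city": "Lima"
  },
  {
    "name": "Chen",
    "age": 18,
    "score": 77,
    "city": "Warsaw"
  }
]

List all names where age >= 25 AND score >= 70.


Checking both conditions:
  Iris (age=29, score=81) -> YES
  Nate (age=27, score=76) -> YES
  Sam (age=33, score=50) -> no
  Quinn (age=20, score=83) -> no
  Mia (age=29, score=72) -> YES
  Pete (age=55, score=53) -> no
  Chen (age=18, score=77) -> no


ANSWER: Iris, Nate, Mia


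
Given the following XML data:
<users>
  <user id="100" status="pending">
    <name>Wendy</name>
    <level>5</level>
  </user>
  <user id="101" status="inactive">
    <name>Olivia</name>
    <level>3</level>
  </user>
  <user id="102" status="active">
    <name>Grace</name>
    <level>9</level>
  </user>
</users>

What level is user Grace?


Finding user: Grace
<level>9</level>

ANSWER: 9


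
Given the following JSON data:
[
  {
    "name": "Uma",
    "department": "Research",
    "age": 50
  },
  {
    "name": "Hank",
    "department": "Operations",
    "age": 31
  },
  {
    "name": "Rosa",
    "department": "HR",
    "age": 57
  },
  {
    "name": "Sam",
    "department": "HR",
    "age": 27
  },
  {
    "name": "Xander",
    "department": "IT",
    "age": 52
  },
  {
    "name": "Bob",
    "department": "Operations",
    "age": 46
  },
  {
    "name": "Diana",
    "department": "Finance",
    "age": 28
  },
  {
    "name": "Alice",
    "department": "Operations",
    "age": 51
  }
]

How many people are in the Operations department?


Scanning records for department = Operations
  Record 1: Hank
  Record 5: Bob
  Record 7: Alice
Count: 3

ANSWER: 3


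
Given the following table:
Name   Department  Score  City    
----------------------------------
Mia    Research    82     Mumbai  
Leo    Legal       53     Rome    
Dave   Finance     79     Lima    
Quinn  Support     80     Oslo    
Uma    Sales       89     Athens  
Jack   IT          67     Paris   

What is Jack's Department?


Row 6: Jack
Department = IT

ANSWER: IT


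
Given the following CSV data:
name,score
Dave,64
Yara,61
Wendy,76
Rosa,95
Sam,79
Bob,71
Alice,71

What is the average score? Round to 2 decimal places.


Scores: 64, 61, 76, 95, 79, 71, 71
Sum = 517
Count = 7
Average = 517 / 7 = 73.86

ANSWER: 73.86


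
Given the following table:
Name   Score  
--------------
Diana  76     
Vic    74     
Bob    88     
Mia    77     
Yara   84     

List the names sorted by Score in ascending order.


Sorting by Score (ascending):
  Vic: 74
  Diana: 76
  Mia: 77
  Yara: 84
  Bob: 88


ANSWER: Vic, Diana, Mia, Yara, Bob


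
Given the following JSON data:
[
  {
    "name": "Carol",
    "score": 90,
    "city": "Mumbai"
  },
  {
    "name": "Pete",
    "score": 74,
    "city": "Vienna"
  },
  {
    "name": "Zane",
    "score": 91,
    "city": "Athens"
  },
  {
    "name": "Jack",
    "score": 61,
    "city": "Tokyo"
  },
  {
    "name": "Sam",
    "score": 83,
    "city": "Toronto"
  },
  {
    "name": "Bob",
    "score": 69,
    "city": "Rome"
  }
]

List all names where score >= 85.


Filtering records where score >= 85:
  Carol (score=90) -> YES
  Pete (score=74) -> no
  Zane (score=91) -> YES
  Jack (score=61) -> no
  Sam (score=83) -> no
  Bob (score=69) -> no


ANSWER: Carol, Zane


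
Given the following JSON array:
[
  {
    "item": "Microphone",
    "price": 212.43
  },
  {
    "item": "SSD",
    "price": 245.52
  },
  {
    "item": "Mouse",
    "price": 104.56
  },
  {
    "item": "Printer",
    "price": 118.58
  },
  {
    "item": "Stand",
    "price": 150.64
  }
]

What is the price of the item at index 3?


Array index 3 -> Printer
price = 118.58

ANSWER: 118.58


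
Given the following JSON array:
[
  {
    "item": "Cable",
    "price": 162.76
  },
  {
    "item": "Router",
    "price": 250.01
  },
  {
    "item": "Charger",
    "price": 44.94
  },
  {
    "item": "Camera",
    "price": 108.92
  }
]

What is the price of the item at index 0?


Array index 0 -> Cable
price = 162.76

ANSWER: 162.76


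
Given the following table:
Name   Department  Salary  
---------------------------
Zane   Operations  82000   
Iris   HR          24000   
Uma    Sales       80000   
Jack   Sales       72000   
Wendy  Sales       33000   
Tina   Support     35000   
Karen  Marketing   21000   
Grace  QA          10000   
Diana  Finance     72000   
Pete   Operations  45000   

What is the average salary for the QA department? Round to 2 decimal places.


QA department members:
  Grace: 10000
Sum = 10000
Count = 1
Average = 10000 / 1 = 10000.00

ANSWER: 10000.00


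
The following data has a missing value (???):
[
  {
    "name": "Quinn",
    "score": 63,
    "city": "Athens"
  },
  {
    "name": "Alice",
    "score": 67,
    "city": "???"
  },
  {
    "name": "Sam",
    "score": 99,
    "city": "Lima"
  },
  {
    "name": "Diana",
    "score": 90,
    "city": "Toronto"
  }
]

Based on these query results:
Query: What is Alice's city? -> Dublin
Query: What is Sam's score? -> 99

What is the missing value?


The missing value is Alice's city
From query: Alice's city = Dublin

ANSWER: Dublin


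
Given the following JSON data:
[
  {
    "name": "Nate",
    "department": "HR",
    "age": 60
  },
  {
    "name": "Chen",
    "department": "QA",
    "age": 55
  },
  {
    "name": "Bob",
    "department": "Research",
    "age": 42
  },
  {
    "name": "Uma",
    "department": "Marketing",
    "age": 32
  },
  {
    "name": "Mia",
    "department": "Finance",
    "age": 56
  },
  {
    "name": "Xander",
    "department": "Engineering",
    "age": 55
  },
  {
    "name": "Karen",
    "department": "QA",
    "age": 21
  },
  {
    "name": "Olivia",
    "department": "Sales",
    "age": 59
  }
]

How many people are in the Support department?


Scanning records for department = Support
  No matches found
Count: 0

ANSWER: 0


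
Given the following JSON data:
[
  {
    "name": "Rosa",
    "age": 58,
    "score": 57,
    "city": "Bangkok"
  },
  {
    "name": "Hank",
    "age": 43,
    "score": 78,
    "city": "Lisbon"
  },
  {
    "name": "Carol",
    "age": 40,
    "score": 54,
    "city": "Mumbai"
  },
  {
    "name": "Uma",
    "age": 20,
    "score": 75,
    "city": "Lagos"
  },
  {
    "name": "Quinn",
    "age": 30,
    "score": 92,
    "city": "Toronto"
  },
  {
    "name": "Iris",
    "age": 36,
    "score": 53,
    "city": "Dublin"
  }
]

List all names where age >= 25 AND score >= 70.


Checking both conditions:
  Rosa (age=58, score=57) -> no
  Hank (age=43, score=78) -> YES
  Carol (age=40, score=54) -> no
  Uma (age=20, score=75) -> no
  Quinn (age=30, score=92) -> YES
  Iris (age=36, score=53) -> no


ANSWER: Hank, Quinn


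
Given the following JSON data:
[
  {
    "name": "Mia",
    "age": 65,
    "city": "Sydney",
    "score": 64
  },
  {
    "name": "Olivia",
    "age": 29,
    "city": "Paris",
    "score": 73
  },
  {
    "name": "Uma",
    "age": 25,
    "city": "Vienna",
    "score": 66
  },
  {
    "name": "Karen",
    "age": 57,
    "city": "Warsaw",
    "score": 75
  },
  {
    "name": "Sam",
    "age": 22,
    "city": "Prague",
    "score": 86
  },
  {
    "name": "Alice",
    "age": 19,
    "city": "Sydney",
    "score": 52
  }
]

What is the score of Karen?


Looking up record where name = Karen
Record index: 3
Field 'score' = 75

ANSWER: 75


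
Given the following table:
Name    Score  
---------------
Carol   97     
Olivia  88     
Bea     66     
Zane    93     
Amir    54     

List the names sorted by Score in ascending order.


Sorting by Score (ascending):
  Amir: 54
  Bea: 66
  Olivia: 88
  Zane: 93
  Carol: 97


ANSWER: Amir, Bea, Olivia, Zane, Carol


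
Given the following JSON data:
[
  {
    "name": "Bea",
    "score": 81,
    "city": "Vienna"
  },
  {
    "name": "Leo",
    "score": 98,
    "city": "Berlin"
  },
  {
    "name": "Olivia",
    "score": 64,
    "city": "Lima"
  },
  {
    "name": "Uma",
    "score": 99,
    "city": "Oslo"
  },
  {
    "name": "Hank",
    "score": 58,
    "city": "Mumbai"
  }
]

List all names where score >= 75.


Filtering records where score >= 75:
  Bea (score=81) -> YES
  Leo (score=98) -> YES
  Olivia (score=64) -> no
  Uma (score=99) -> YES
  Hank (score=58) -> no


ANSWER: Bea, Leo, Uma


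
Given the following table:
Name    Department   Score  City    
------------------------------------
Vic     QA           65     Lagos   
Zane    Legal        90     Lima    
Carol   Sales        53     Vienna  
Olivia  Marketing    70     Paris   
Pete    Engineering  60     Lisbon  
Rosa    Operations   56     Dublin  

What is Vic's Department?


Row 1: Vic
Department = QA

ANSWER: QA


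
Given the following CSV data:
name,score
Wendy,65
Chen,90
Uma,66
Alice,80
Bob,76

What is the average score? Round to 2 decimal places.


Scores: 65, 90, 66, 80, 76
Sum = 377
Count = 5
Average = 377 / 5 = 75.40

ANSWER: 75.40


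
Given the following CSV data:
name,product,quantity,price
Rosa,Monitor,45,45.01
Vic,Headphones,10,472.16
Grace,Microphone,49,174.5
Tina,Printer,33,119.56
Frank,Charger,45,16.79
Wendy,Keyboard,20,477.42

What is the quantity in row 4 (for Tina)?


Row 4: Tina
Column 'quantity' = 33

ANSWER: 33


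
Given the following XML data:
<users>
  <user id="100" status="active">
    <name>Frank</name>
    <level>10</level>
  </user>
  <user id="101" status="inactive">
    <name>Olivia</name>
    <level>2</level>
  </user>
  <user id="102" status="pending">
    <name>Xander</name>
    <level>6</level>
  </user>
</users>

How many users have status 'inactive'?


Counting users with status='inactive':
  Olivia (id=101) -> MATCH
Count: 1

ANSWER: 1


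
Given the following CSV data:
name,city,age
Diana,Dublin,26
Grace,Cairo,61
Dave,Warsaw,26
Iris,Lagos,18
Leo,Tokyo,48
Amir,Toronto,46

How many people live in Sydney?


Scanning city column for 'Sydney':
Total matches: 0

ANSWER: 0


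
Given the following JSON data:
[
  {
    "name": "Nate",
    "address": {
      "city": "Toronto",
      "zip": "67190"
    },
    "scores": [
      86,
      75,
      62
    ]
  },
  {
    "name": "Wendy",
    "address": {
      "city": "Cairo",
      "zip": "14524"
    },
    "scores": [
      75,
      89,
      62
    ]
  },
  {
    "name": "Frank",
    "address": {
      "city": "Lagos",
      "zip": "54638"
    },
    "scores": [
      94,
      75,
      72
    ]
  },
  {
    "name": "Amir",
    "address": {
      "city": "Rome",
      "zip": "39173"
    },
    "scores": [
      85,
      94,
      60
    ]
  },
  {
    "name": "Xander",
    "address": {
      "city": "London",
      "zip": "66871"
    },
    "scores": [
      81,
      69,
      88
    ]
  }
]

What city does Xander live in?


Path: records[4].address.city
Value: London

ANSWER: London


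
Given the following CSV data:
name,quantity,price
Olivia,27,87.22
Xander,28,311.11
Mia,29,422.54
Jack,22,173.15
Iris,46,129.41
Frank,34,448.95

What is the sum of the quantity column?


Values in 'quantity' column:
  Row 1: 27
  Row 2: 28
  Row 3: 29
  Row 4: 22
  Row 5: 46
  Row 6: 34
Sum = 27 + 28 + 29 + 22 + 46 + 34 = 186

ANSWER: 186


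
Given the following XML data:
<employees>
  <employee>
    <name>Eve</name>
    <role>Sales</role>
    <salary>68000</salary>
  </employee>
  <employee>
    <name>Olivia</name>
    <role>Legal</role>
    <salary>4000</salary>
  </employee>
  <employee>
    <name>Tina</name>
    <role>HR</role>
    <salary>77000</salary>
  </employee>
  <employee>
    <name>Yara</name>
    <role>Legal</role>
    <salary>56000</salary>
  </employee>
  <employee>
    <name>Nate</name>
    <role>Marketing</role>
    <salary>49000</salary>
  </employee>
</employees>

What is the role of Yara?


Searching for <employee> with <name>Yara</name>
Found at position 4
<role>Legal</role>

ANSWER: Legal


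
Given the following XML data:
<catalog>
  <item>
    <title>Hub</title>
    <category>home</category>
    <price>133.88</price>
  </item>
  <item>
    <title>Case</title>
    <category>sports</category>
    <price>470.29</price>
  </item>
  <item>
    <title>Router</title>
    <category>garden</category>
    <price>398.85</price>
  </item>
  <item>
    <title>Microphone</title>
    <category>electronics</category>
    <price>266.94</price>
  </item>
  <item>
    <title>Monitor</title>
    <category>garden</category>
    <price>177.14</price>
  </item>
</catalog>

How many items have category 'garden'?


Scanning <item> elements for <category>garden</category>:
  Item 3: Router -> MATCH
  Item 5: Monitor -> MATCH
Count: 2

ANSWER: 2


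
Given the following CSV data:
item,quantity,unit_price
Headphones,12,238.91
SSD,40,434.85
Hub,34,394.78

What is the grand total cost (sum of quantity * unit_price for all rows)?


Computing row totals:
  Headphones: 12 * 238.91 = 2866.92
  SSD: 40 * 434.85 = 17394.0
  Hub: 34 * 394.78 = 13422.52
Grand total = 2866.92 + 17394.0 + 13422.52 = 33683.44

ANSWER: 33683.44


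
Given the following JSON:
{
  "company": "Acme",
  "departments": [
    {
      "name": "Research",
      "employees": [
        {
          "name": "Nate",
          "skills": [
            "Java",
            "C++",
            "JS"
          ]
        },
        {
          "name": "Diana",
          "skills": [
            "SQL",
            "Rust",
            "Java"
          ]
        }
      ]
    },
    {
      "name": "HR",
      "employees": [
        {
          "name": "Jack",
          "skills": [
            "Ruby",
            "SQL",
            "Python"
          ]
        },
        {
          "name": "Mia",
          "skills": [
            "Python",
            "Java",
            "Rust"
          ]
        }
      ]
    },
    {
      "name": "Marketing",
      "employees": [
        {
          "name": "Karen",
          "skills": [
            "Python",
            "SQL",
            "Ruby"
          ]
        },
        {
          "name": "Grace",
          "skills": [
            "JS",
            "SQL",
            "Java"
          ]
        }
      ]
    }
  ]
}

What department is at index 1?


Path: departments[1].name
Value: HR

ANSWER: HR


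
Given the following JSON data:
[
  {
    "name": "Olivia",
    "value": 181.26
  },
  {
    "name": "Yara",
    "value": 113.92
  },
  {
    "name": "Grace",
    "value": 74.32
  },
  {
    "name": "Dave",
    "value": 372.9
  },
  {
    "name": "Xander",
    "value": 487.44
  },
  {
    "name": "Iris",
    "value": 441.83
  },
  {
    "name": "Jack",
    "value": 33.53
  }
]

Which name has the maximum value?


Comparing values:
  Olivia: 181.26
  Yara: 113.92
  Grace: 74.32
  Dave: 372.9
  Xander: 487.44
  Iris: 441.83
  Jack: 33.53
Maximum: Xander (487.44)

ANSWER: Xander


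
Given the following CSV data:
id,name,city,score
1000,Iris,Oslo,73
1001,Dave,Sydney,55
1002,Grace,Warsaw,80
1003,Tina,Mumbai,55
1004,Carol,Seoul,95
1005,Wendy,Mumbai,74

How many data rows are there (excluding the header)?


Counting rows (excluding header):
Header: id,name,city,score
Data rows: 6

ANSWER: 6


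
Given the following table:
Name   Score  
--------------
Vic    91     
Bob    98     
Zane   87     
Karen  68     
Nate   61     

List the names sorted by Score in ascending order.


Sorting by Score (ascending):
  Nate: 61
  Karen: 68
  Zane: 87
  Vic: 91
  Bob: 98


ANSWER: Nate, Karen, Zane, Vic, Bob


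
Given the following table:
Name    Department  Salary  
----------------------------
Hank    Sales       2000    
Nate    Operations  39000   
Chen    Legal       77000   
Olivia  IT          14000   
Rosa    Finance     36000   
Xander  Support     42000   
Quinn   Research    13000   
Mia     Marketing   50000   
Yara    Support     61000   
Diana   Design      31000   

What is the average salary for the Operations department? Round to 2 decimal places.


Operations department members:
  Nate: 39000
Sum = 39000
Count = 1
Average = 39000 / 1 = 39000.00

ANSWER: 39000.00


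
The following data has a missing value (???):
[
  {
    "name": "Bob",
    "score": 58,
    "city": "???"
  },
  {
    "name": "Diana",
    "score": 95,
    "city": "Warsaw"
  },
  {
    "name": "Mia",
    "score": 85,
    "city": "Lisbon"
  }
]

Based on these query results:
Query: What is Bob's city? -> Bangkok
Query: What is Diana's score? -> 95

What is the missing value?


The missing value is Bob's city
From query: Bob's city = Bangkok

ANSWER: Bangkok


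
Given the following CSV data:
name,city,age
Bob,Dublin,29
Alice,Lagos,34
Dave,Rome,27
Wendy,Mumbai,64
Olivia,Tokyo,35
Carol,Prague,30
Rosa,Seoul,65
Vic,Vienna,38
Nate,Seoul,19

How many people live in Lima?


Scanning city column for 'Lima':
Total matches: 0

ANSWER: 0


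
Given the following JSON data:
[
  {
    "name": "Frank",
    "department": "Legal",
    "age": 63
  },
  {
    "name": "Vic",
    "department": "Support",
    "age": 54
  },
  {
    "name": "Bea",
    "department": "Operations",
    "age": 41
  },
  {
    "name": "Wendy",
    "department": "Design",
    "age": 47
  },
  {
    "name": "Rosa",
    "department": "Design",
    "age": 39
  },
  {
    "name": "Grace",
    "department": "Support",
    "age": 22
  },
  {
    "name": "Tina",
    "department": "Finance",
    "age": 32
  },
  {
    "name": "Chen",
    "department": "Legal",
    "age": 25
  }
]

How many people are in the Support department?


Scanning records for department = Support
  Record 1: Vic
  Record 5: Grace
Count: 2

ANSWER: 2


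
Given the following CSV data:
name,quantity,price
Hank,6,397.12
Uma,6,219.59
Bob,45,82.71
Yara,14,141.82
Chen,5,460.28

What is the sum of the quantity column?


Values in 'quantity' column:
  Row 1: 6
  Row 2: 6
  Row 3: 45
  Row 4: 14
  Row 5: 5
Sum = 6 + 6 + 45 + 14 + 5 = 76

ANSWER: 76


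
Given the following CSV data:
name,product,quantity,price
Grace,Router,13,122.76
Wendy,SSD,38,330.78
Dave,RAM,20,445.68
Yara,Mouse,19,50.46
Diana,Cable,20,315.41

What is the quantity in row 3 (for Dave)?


Row 3: Dave
Column 'quantity' = 20

ANSWER: 20


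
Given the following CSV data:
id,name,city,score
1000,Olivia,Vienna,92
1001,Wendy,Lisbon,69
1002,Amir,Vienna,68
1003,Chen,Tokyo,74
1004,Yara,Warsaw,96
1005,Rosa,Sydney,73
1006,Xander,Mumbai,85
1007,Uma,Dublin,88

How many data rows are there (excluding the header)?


Counting rows (excluding header):
Header: id,name,city,score
Data rows: 8

ANSWER: 8


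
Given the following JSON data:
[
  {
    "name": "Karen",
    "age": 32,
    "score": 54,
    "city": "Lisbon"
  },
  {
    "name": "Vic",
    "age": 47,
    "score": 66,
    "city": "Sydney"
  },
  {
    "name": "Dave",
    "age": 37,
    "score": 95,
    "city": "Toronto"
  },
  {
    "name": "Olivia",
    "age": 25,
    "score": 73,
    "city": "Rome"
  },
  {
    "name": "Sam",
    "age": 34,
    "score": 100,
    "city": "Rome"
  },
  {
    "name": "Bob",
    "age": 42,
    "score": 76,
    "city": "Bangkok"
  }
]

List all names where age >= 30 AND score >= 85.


Checking both conditions:
  Karen (age=32, score=54) -> no
  Vic (age=47, score=66) -> no
  Dave (age=37, score=95) -> YES
  Olivia (age=25, score=73) -> no
  Sam (age=34, score=100) -> YES
  Bob (age=42, score=76) -> no


ANSWER: Dave, Sam


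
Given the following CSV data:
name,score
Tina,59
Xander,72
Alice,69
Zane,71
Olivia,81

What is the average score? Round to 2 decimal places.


Scores: 59, 72, 69, 71, 81
Sum = 352
Count = 5
Average = 352 / 5 = 70.40

ANSWER: 70.40


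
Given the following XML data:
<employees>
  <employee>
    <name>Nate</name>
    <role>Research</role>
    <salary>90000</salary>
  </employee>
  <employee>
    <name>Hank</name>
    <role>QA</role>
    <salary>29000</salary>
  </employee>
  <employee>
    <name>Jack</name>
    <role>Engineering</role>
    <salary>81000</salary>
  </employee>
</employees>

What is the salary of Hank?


Searching for <employee> with <name>Hank</name>
Found at position 2
<salary>29000</salary>

ANSWER: 29000


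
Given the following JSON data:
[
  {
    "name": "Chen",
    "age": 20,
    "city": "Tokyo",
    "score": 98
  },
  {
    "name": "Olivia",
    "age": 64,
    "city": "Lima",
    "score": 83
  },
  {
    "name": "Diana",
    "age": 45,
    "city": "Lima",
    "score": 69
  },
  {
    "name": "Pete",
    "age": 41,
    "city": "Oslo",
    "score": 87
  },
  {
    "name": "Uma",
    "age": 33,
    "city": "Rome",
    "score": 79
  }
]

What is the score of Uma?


Looking up record where name = Uma
Record index: 4
Field 'score' = 79

ANSWER: 79


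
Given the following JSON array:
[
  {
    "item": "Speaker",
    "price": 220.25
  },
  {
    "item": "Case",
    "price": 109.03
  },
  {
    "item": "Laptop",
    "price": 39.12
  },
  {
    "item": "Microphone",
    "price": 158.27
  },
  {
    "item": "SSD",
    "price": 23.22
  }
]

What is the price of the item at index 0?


Array index 0 -> Speaker
price = 220.25

ANSWER: 220.25


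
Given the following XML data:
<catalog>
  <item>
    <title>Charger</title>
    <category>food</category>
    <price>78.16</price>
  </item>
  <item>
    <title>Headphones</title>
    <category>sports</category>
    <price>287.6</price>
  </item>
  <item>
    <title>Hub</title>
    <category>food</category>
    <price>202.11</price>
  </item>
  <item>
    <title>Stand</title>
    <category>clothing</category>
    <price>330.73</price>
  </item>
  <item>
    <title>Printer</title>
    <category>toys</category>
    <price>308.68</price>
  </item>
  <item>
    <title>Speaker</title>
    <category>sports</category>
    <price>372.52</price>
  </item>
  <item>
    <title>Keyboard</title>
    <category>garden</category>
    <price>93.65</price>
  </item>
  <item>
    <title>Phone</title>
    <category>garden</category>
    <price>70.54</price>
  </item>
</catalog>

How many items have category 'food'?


Scanning <item> elements for <category>food</category>:
  Item 1: Charger -> MATCH
  Item 3: Hub -> MATCH
Count: 2

ANSWER: 2


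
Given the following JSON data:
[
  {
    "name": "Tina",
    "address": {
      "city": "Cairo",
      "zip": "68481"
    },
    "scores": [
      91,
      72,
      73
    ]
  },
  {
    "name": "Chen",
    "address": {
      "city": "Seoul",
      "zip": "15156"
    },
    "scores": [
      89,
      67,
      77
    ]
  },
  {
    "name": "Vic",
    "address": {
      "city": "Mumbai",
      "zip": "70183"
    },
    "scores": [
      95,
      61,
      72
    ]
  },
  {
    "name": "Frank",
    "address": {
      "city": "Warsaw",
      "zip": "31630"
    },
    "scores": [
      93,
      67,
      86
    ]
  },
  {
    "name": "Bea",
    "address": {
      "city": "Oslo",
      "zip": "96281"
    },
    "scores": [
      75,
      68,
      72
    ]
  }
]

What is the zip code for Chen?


Path: records[1].address.zip
Value: 15156

ANSWER: 15156


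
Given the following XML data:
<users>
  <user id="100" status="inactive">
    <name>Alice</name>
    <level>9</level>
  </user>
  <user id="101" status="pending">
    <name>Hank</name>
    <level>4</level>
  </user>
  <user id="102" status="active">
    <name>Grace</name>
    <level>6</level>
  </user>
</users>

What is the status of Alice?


Finding user with name = Alice
user id="100" status="inactive"

ANSWER: inactive


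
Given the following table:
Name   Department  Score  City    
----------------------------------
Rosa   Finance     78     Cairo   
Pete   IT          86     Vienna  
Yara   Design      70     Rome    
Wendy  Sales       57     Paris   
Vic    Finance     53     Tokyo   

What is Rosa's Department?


Row 1: Rosa
Department = Finance

ANSWER: Finance


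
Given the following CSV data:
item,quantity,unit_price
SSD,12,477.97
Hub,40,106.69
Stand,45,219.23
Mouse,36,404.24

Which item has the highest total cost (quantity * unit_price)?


Computing row totals:
  SSD: 5735.64
  Hub: 4267.6
  Stand: 9865.35
  Mouse: 14552.64
Maximum: Mouse (14552.64)

ANSWER: Mouse


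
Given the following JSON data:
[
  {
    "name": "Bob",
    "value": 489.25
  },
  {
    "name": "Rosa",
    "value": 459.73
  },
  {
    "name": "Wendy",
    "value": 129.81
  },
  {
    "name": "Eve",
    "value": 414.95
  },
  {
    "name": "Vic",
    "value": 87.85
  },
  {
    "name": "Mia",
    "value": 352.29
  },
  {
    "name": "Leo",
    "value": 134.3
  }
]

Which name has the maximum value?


Comparing values:
  Bob: 489.25
  Rosa: 459.73
  Wendy: 129.81
  Eve: 414.95
  Vic: 87.85
  Mia: 352.29
  Leo: 134.3
Maximum: Bob (489.25)

ANSWER: Bob


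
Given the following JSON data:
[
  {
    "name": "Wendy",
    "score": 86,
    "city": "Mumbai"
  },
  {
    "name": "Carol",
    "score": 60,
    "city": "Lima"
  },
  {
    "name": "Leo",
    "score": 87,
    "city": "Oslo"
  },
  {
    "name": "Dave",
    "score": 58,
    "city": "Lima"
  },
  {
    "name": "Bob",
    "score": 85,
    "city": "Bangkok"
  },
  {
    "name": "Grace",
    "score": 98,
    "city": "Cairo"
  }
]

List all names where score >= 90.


Filtering records where score >= 90:
  Wendy (score=86) -> no
  Carol (score=60) -> no
  Leo (score=87) -> no
  Dave (score=58) -> no
  Bob (score=85) -> no
  Grace (score=98) -> YES


ANSWER: Grace


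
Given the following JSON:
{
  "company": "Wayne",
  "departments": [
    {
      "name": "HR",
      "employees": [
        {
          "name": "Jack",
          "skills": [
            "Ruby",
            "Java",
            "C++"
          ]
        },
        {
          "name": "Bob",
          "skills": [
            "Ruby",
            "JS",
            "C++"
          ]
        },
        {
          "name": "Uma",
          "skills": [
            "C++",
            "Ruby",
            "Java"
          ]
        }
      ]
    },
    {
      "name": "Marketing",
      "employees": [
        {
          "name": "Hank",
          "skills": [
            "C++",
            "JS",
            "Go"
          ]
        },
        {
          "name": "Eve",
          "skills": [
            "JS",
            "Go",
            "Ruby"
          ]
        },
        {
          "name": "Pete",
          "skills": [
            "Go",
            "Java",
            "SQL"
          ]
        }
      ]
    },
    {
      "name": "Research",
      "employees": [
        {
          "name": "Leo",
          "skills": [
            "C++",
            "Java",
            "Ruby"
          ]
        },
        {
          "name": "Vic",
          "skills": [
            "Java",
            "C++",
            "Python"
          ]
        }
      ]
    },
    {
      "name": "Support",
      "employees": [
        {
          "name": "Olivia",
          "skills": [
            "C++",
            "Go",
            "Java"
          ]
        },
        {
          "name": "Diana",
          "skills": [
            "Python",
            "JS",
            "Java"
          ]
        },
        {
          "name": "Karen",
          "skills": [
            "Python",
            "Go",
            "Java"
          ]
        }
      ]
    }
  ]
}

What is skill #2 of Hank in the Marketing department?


Path: departments[1].employees[0].skills[1]
Value: JS

ANSWER: JS


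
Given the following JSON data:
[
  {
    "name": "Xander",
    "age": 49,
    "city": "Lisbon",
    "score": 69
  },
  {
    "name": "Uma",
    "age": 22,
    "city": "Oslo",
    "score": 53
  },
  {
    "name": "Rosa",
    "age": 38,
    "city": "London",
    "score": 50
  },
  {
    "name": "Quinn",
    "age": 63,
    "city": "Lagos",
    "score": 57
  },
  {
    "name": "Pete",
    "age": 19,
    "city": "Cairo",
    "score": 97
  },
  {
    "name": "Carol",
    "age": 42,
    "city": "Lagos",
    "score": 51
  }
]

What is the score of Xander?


Looking up record where name = Xander
Record index: 0
Field 'score' = 69

ANSWER: 69
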